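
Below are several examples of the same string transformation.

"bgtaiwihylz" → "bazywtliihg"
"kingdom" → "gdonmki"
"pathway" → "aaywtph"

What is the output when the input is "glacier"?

carlige

In each case the input is transformed by: sort the characters into reverse alphabetical order, then move the last 2 characters to the front (rotate right by 2).
Starting from "glacier": after the first operation, "rligeca"; after the second, "carlige".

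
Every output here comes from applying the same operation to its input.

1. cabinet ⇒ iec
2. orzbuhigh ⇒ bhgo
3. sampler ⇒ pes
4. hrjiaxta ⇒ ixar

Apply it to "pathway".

Each output is the input with this applied: move the first 2 characters to the end (rotate left by 2), then keep every other character starting from the second (positions 2nd, 4th, 6th, ...).
On "pathway": the first step gives "thwaypa", and the second then gives "hap".

hap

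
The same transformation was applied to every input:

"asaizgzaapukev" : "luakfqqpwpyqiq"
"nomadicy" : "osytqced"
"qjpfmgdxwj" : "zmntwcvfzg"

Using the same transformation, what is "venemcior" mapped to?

heyscudul

Each output is the input with this applied: reverse the string, then shift every letter 10 places backward in the alphabet (wrapping around).
On "venemcior": the first step gives "roicmenev", and the second then gives "heyscudul".
(Check on "nomadicy": → "ycidamon" → "osytqced" ✓)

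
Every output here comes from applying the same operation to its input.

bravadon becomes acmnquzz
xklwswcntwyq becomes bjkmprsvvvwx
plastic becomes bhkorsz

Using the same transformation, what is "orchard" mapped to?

In each case the input is transformed by: shift every letter 1 place backward in the alphabet (wrapping around), then sort the characters into alphabetical order.
Working it through for "orchard": intermediate "nqbgzqc", final "bcgnqqz".

bcgnqqz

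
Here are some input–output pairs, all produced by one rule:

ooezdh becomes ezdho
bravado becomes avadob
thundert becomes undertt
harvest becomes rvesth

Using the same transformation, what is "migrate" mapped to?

gratem

In each case the input is transformed by: move the first 2 characters to the end (rotate left by 2), then delete the last character.
"migrate" → "gratemi" → "gratem".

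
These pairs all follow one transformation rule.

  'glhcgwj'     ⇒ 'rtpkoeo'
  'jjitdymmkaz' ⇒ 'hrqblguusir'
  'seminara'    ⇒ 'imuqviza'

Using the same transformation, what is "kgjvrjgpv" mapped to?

dordzroxs

The transformation: swap the first and last characters, then shift every letter 8 places forward in the alphabet (wrapping around).
"kgjvrjgpv" → "dordzroxs".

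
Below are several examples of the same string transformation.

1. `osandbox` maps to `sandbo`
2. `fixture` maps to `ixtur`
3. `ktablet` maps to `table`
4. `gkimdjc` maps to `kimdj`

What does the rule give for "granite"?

ranit

Rule — move the last character to the front, then delete the first 2 characters.
Working it through for "granite": intermediate "egranit", final "ranit".
(Check on "osandbox": → "xosandbo" → "sandbo" ✓)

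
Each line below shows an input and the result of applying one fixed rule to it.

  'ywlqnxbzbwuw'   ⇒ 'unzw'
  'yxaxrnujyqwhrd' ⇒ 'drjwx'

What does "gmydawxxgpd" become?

daxm

The pattern: keep one character in every 3, starting at position 2 (positions 2nd, 5th, 8th, ...), then swap the first and last characters.
Starting from "gmydawxxgpd": after the first operation, "maxd"; after the second, "daxm".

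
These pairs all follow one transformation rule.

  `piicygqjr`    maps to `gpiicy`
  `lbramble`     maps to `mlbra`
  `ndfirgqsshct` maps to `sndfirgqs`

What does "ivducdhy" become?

civdu

Looking at the pairs, the operation is to delete the last 3 characters, then move the last character to the front.
On "ivducdhy": the first step gives "ivduc", and the second then gives "civdu".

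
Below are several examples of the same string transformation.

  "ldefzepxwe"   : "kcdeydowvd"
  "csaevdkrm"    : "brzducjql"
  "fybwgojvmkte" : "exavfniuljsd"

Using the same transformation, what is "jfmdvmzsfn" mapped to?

Rule — shift every letter 1 place backward in the alphabet (wrapping around).
On "jfmdvmzsfn" that produces "ielculyrem".

ielculyrem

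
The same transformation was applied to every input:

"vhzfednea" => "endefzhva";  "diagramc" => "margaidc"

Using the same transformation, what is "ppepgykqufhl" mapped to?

hfuqkygpeppl

The transformation: reverse the string, then move the first character to the end.
On "ppepgykqufhl" that produces "hfuqkygpeppl".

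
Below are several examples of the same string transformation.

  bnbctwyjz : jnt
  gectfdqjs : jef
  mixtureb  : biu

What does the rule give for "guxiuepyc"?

yuu

Rule — keep one character in every 3, starting at position 2 (positions 2nd, 5th, 8th, ...), then move the last character to the front.
"guxiuepyc" → "uuy" → "yuu".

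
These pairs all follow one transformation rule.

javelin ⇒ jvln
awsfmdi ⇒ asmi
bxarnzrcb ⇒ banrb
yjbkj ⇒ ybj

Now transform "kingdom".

Each output is the input with this applied: keep every other character starting from the first (positions 1st, 3rd, 5th, ...).
On "kingdom" that produces "kndm".

kndm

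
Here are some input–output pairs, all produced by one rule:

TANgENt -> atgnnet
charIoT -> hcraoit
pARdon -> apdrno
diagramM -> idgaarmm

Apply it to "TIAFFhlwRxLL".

itfahfwlxrll

The transformation: swap each adjacent pair of characters (1↔2, 3↔4, ...), then convert every letter to lowercase.
Working it through for "TIAFFhlwRxLL": intermediate "ITFAhFwlxRLL", final "itfahfwlxrll".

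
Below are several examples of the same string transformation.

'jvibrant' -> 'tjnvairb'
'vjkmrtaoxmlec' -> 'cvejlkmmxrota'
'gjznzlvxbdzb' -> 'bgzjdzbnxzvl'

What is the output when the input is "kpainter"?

rkeptani

Looking at the pairs, the operation is to reverse the string, then take characters alternately from the front and the back (1st, last, 2nd, 2nd-last, ...).
Applying both steps to "kpainter": "retniapk", then "rkeptani".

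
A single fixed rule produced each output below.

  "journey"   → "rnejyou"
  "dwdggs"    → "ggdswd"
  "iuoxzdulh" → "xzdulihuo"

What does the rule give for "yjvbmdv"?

Each output is the input with this applied: swap the first and last characters, then move the first 3 characters to the end (rotate left by 3).
Working it through for "yjvbmdv": intermediate "vjvbmdy", final "bmdyvjv".
(Check on "journey": → "yournej" → "rnejyou" ✓)

bmdyvjv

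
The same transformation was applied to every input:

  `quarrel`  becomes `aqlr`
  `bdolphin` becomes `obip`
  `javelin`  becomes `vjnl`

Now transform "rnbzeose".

brse

Each output is the input with this applied: keep every other character starting from the first (positions 1st, 3rd, 5th, ...), then swap each adjacent pair of characters (1↔2, 3↔4, ...).
Working it through for "rnbzeose": intermediate "rbes", final "brse".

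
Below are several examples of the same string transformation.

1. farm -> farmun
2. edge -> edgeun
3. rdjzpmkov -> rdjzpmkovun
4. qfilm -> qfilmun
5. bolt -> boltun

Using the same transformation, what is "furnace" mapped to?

The pattern: append "un".
For "furnace" the result is "furnaceun".

furnaceun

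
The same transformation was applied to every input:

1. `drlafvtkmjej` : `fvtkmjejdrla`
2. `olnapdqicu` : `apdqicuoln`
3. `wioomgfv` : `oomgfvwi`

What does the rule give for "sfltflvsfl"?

Each output is the input with this applied: move the last 2 characters to the front (rotate right by 2), then swap the front and back halves of the string.
Working it through for "sfltflvsfl": intermediate "flsfltflvs", final "tflvsflsfl".

tflvsflsfl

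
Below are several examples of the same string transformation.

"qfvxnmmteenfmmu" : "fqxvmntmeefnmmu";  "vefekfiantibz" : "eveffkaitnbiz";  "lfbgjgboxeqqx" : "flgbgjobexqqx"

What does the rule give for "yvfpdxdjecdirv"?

Rule — swap each adjacent pair of characters (1↔2, 3↔4, ...).
On "yvfpdxdjecdirv" that produces "vypfxdjdceidvr".

vypfxdjdceidvr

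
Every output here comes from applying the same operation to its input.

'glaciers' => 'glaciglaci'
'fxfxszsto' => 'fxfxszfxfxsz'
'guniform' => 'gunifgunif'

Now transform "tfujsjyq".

tfujstfujs

The rule is to delete the last 3 characters, then write the whole string twice.
On "tfujsjyq" that produces "tfujstfujs".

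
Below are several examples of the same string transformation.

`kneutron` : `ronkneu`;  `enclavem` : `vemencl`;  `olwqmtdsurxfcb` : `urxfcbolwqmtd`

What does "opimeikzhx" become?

The transformation: swap the front and back halves of the string, then delete the first character.
Working it through for "opimeikzhx": intermediate "ikzhxopime", final "kzhxopime".
(Check on "enclavem": → "avemencl" → "vemencl" ✓)

kzhxopime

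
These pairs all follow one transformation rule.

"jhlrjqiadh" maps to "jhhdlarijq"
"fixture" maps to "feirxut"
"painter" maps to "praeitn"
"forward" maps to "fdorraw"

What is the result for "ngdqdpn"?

nngpddq

Looking at the pairs, the operation is to take characters alternately from the front and the back (1st, last, 2nd, 2nd-last, ...).
On "ngdqdpn" that produces "nngpddq".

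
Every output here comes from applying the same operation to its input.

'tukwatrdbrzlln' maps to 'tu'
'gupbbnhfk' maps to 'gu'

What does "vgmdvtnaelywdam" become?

Each output is the input with this applied: keep only the first 2 characters.
So "vgmdvtnaelywdam" becomes "vg".

vg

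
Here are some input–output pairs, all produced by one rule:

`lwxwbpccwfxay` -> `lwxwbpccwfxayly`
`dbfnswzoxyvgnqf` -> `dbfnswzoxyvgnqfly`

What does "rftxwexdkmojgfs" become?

What's happening: append "ly".
On "rftxwexdkmojgfs" that produces "rftxwexdkmojgfsly".

rftxwexdkmojgfsly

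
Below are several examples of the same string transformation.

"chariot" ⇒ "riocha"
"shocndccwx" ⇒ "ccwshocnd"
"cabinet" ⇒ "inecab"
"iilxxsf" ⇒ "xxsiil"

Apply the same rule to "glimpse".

mpsgli

What's happening: delete the last character, then move the last 3 characters to the front (rotate right by 3).
On "glimpse": the first step gives "glimps", and the second then gives "mpsgli".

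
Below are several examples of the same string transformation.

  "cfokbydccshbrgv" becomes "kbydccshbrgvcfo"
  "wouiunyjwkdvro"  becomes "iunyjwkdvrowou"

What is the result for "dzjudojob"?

The transformation: move the first 3 characters to the end (rotate left by 3).
For "dzjudojob" the result is "udojobdzj".

udojobdzj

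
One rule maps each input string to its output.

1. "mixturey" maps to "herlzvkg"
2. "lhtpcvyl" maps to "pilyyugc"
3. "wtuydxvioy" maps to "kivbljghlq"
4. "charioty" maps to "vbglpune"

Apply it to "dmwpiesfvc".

The transformation: shift every letter 13 places forward in the alphabet (wrapping around) — i.e. ROT13, then swap the front and back halves of the string.
Working it through for "dmwpiesfvc": intermediate "qzjcvrfsip", final "rfsipqzjcv".

rfsipqzjcv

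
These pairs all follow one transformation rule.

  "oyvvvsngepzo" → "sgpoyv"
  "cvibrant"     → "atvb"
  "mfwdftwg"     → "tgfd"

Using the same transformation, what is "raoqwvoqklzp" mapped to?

Rule — keep every other character starting from the second (positions 2nd, 4th, 6th, ...), then move the first 2 characters to the end (rotate left by 2).
For "raoqwvoqklzp" the result is "vqlpaq".
(Check on "oyvvvsngepzo": → "yvsgpo" → "sgpoyv" ✓)

vqlpaq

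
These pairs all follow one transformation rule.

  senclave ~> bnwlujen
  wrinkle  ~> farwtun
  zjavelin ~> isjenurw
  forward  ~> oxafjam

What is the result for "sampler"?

Rule — shift every letter 9 places forward in the alphabet (wrapping around).
So "sampler" becomes "bjvyuna".

bjvyuna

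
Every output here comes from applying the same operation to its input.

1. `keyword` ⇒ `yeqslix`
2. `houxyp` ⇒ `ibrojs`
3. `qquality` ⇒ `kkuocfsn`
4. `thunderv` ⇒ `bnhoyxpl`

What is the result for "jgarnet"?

adluyhn

The pattern: shift every letter 6 places backward in the alphabet (wrapping around), then swap each adjacent pair of characters (1↔2, 3↔4, ...).
"jgarnet" → "adluyhn".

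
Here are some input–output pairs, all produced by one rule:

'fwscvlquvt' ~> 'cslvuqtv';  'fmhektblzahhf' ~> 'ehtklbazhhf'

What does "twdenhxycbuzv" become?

edhnyxbczuv

Looking at the pairs, the operation is to delete the first 2 characters, then swap each adjacent pair of characters (1↔2, 3↔4, ...).
For "twdenhxycbuzv", step one produces "denhxycbuzv"; step two turns that into "edhnyxbczuv".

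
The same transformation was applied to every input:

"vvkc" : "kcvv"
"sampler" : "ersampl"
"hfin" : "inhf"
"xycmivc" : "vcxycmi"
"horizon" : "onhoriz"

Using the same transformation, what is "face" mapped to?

cefa

Rule — move the last 2 characters to the front (rotate right by 2).
Doing the same to "face": "cefa".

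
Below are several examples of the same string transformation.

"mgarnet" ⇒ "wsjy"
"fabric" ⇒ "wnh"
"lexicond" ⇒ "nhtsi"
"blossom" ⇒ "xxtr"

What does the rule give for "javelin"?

jqns

Each output is the input with this applied: shift every letter 5 places forward in the alphabet (wrapping around), then delete the first 3 characters.
For "javelin" the result is "jqns".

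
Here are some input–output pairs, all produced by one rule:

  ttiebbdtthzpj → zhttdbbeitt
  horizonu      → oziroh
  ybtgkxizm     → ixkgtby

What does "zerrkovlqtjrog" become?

The transformation: delete the last 2 characters, then reverse the string.
On "zerrkovlqtjrog": the first step gives "zerrkovlqtjr", and the second then gives "rjtqlvokrrez".

rjtqlvokrrez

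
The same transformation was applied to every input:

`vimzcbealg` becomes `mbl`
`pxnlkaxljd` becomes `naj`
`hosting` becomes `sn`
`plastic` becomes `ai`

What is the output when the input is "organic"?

The pattern: keep one character in every 3, starting at position 3 (positions 3rd, 6th, 9th, ...).
Doing the same to "organic": "gi".

gi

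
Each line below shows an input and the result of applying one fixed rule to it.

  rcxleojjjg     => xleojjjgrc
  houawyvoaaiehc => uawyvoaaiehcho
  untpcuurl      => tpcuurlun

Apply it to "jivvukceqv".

vvukceqvji

Rule — move the first 2 characters to the end (rotate left by 2).
Applying that to "jivvukceqv" gives "vvukceqvji".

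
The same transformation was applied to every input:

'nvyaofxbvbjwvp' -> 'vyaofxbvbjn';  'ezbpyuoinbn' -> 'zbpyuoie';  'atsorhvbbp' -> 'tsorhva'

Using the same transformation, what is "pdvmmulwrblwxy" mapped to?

dvmmulwrblp

The pattern: delete the last 3 characters, then move the first character to the end.
On "pdvmmulwrblwxy": the first step gives "pdvmmulwrbl", and the second then gives "dvmmulwrblp".
(Check on "ezbpyuoinbn": → "ezbpyuoi" → "zbpyuoie" ✓)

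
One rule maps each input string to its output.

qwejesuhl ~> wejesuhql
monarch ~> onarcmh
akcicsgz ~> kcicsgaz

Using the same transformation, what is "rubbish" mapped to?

ubbisrh

What's happening: swap the first and last characters, then move the first character to the end.
For "rubbish", step one produces "hubbisr"; step two turns that into "ubbisrh".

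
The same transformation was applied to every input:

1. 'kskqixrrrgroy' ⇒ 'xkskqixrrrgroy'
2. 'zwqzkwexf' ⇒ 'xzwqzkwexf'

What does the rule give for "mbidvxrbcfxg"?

xmbidvxrbcfxg

In each case the input is transformed by: prepend "x".
For "mbidvxrbcfxg" the result is "xmbidvxrbcfxg".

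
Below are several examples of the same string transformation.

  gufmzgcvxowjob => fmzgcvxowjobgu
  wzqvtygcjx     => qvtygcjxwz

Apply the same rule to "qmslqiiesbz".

slqiiesbzqm

Rule — move the first 2 characters to the end (rotate left by 2).
Doing the same to "qmslqiiesbz": "slqiiesbzqm".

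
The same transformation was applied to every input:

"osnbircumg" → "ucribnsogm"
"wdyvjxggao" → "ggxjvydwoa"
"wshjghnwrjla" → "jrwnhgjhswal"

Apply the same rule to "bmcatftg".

ftacmbgt

The rule is to reverse the string, then move the first 2 characters to the end (rotate left by 2).
For "bmcatftg", step one produces "gtftacmb"; step two turns that into "ftacmbgt".
(Check on "osnbircumg": → "gmucribnso" → "ucribnsogm" ✓)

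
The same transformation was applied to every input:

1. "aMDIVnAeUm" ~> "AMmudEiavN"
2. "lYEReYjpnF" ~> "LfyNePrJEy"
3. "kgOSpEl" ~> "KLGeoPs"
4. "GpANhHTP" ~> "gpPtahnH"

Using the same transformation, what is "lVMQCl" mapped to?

The rule is to take characters alternately from the front and the back (1st, last, 2nd, 2nd-last, ...), then flip the case of every letter.
Applying both steps to "lVMQCl": "llVCMQ", then "LLvcmq".
(Check on "lYEReYjpnF": → "lFYnEpRjeY" → "LfyNePrJEy" ✓)

LLvcmq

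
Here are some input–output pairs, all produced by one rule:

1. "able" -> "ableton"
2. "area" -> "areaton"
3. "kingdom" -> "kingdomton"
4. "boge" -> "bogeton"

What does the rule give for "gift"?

What's happening: append "ton".
So "gift" becomes "giftton".

giftton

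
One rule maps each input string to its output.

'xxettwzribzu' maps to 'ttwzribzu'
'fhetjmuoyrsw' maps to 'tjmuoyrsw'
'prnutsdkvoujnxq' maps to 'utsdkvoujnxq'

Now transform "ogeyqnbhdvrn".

The pattern: delete the first 3 characters.
"ogeyqnbhdvrn" → "yqnbhdvrn".

yqnbhdvrn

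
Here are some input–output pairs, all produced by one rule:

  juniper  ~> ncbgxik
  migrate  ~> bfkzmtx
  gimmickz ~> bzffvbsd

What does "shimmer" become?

Looking at the pairs, the operation is to shift every letter 7 places backward in the alphabet (wrapping around), then swap each adjacent pair of characters (1↔2, 3↔4, ...).
"shimmer" → "labffxk" → "alfbxfk".

alfbxfk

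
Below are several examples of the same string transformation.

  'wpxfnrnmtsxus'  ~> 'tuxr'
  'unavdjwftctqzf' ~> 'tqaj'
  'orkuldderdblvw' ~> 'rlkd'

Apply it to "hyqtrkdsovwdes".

Each output is the input with this applied: keep one character in every 3, starting at position 3 (positions 3rd, 6th, 9th, ...), then move the first 2 characters to the end (rotate left by 2).
Starting from "hyqtrkdsovwdes": after the first operation, "qkod"; after the second, "odqk".

odqk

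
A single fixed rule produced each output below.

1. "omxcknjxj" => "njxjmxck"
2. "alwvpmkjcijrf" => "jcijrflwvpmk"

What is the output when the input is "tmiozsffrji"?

The rule is to delete the first character, then swap the front and back halves of the string.
"tmiozsffrji" → "miozsffrji" → "ffrjimiozs".

ffrjimiozs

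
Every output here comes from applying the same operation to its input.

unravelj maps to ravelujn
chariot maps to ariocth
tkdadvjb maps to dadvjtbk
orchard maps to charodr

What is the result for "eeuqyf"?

uqyefe

What's happening: swap the first and last characters, then move the first 2 characters to the end (rotate left by 2).
Working it through for "eeuqyf": intermediate "feuqye", final "uqyefe".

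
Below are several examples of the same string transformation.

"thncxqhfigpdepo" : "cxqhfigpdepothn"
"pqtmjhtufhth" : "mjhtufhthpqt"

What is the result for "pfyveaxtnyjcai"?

The rule is to move the first 3 characters to the end (rotate left by 3).
On "pfyveaxtnyjcai" that produces "veaxtnyjcaipfy".

veaxtnyjcaipfy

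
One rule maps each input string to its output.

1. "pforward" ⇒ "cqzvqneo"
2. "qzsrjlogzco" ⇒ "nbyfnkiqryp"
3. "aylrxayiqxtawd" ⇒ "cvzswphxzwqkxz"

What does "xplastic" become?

bhsrzkow

In each case the input is transformed by: shift every letter 1 place backward in the alphabet (wrapping around), then reverse the string.
"xplastic" → "wokzrshb" → "bhsrzkow".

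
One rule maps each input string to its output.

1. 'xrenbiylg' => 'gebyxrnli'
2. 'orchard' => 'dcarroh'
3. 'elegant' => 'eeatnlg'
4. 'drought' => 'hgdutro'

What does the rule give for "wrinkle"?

kiewrnl

The transformation: sort the characters into reverse alphabetical order, then move the last 3 characters to the front (rotate right by 3).
"wrinkle" → "wrnlkie" → "kiewrnl".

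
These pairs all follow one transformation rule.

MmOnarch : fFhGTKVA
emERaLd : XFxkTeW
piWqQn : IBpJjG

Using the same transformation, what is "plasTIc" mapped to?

IETLmbV

Rule — flip the case of every letter, then shift every letter 7 places backward in the alphabet (wrapping around).
Applying both steps to "plasTIc": "PLAStiC", then "IETLmbV".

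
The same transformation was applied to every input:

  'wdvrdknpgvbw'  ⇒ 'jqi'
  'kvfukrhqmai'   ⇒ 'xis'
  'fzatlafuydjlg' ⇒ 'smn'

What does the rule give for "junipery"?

The rule is to shift every letter 13 places forward in the alphabet (wrapping around) — i.e. ROT13, then keep only the first 3 characters.
Doing the same to "junipery": "wha".

wha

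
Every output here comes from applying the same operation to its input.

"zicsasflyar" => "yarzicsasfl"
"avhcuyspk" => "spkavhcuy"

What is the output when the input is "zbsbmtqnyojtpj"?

Each output is the input with this applied: move the last 3 characters to the front (rotate right by 3).
Doing the same to "zbsbmtqnyojtpj": "tpjzbsbmtqnyoj".

tpjzbsbmtqnyoj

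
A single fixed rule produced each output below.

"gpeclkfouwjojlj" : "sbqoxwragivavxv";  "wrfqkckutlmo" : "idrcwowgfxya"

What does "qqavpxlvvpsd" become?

The transformation: shift every letter 12 places forward in the alphabet (wrapping around).
Doing the same to "qqavpxlvvpsd": "ccmhbjxhhbep".

ccmhbjxhhbep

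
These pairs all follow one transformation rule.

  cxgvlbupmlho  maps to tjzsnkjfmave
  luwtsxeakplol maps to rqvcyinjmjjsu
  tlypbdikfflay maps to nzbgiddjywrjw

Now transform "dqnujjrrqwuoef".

The pattern: move the first 3 characters to the end (rotate left by 3), then shift every letter 2 places backward in the alphabet (wrapping around).
On "dqnujjrrqwuoef": the first step gives "ujjrrqwuoefdqn", and the second then gives "shhppousmcdbol".

shhppousmcdbol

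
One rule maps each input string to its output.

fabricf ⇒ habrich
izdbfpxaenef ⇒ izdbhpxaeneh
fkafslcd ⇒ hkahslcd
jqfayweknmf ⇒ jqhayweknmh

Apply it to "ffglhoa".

What's happening: replace every "f" with "h".
Applying that to "ffglhoa" gives "hhglhoa".

hhglhoa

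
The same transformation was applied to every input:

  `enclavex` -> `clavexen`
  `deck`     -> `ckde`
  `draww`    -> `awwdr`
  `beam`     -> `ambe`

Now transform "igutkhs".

The transformation: move the first 2 characters to the end (rotate left by 2).
On "igutkhs" that produces "utkhsig".

utkhsig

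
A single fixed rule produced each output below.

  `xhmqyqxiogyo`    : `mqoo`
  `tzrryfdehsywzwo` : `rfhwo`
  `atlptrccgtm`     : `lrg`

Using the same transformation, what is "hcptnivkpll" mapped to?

The transformation: keep one character in every 3, starting at position 3 (positions 3rd, 6th, 9th, ...).
Applying that to "hcptnivkpll" gives "pip".

pip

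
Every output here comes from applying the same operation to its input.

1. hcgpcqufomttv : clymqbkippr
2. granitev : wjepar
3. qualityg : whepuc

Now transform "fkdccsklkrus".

The transformation: delete the first 2 characters, then shift every letter 4 places backward in the alphabet (wrapping around).
"fkdccsklkrus" → "dccsklkrus" → "zyyoghgnqo".

zyyoghgnqo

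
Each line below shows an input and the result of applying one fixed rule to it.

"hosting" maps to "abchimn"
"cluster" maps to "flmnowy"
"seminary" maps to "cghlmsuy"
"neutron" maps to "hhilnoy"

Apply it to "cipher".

Each output is the input with this applied: shift every letter 6 places backward in the alphabet (wrapping around), then sort the characters into alphabetical order.
Starting from "cipher": after the first operation, "wcjbyl"; after the second, "bcjlwy".

bcjlwy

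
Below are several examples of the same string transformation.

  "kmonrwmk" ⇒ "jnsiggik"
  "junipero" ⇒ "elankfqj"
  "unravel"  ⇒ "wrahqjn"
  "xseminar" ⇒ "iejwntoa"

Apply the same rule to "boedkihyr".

The transformation: move the first 3 characters to the end (rotate left by 3), then shift every letter 4 places backward in the alphabet (wrapping around).
For "boedkihyr", step one produces "dkihyrboe"; step two turns that into "zgedunxka".
(Check on "xseminar": → "minarxse" → "iejwntoa" ✓)

zgedunxka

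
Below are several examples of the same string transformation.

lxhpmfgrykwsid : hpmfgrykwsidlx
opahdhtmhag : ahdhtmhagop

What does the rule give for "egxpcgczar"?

xpcgczareg

Rule — move the first 2 characters to the end (rotate left by 2).
"egxpcgczar" → "xpcgczareg".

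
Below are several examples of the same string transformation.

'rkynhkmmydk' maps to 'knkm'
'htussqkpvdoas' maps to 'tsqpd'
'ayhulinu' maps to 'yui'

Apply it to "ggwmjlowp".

gml

In each case the input is transformed by: delete the last 2 characters, then keep every other character starting from the second (positions 2nd, 4th, 6th, ...).
"ggwmjlowp" → "ggwmjlo" → "gml".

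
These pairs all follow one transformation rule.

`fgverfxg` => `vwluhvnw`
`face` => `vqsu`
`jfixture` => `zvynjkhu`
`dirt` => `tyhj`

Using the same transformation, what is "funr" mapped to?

Rule — shift every letter 10 places backward in the alphabet (wrapping around).
On "funr" that produces "vkdh".

vkdh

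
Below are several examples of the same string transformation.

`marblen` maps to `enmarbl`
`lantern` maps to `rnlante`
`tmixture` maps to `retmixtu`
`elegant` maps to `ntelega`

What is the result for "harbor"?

In each case the input is transformed by: move the last 2 characters to the front (rotate right by 2).
"harbor" → "orharb".

orharb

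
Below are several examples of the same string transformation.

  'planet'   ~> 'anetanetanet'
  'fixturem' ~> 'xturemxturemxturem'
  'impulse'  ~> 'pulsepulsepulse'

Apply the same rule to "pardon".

rdonrdonrdon

The pattern: delete the first 2 characters, then write the whole string 3 times in a row.
On "pardon": the first step gives "rdon", and the second then gives "rdonrdonrdon".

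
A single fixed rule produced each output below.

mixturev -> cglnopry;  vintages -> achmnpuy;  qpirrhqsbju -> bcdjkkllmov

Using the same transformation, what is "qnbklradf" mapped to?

efhkluvxz

Each output is the input with this applied: shift every letter 6 places backward in the alphabet (wrapping around), then sort the characters into alphabetical order.
For "qnbklradf", step one produces "khvefluxz"; step two turns that into "efhkluvxz".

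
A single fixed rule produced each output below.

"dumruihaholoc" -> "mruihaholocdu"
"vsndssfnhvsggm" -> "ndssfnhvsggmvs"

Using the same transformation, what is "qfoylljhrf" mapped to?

oylljhrfqf

What's happening: move the first 2 characters to the end (rotate left by 2).
Doing the same to "qfoylljhrf": "oylljhrfqf".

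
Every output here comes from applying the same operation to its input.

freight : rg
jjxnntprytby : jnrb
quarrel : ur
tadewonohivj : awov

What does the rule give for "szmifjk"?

zf

Each output is the input with this applied: keep one character in every 3, starting at position 2 (positions 2nd, 5th, 8th, ...).
Applying that to "szmifjk" gives "zf".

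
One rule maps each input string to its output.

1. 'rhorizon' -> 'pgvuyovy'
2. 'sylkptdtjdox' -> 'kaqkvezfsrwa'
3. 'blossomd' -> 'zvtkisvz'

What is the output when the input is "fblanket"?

Each output is the input with this applied: swap the front and back halves of the string, then shift every letter 7 places forward in the alphabet (wrapping around).
On "fblanket": the first step gives "nketfbla", and the second then gives "urlamish".

urlamish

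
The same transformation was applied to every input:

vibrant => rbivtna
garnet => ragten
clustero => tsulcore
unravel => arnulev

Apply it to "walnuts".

nlawstu

The rule is to move the last 3 characters to the front (rotate right by 3), then reverse the string.
On "walnuts": the first step gives "utswaln", and the second then gives "nlawstu".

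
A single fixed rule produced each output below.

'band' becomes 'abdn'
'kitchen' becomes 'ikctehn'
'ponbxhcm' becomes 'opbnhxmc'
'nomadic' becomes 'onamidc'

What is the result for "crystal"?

rcsyatl

What's happening: swap each adjacent pair of characters (1↔2, 3↔4, ...).
Applying that to "crystal" gives "rcsyatl".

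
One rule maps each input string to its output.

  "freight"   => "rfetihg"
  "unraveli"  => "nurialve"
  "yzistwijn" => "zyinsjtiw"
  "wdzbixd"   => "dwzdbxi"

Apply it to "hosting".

Looking at the pairs, the operation is to move the first character to the end, then take characters alternately from the front and the back (1st, last, 2nd, 2nd-last, ...).
"hosting" → "ohsgtni".

ohsgtni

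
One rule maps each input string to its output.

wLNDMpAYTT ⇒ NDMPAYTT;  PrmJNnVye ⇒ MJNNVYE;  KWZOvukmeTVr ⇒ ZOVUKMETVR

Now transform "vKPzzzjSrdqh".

PZZZJSRDQH

Rule — delete the first 2 characters, then convert every letter to uppercase.
"vKPzzzjSrdqh" → "PZZZJSRDQH".
(Check on "PrmJNnVye": → "mJNnVye" → "MJNNVYE" ✓)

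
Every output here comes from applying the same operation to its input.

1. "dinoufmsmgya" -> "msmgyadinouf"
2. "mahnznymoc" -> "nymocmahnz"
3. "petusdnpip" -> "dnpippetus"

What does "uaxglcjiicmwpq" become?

The rule is to swap the front and back halves of the string.
On "uaxglcjiicmwpq" that produces "iicmwpquaxglcj".

iicmwpquaxglcj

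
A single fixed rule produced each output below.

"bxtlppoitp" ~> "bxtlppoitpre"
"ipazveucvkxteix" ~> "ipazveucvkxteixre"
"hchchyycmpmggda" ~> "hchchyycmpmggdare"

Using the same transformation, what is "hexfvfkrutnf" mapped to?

What's happening: append "re".
On "hexfvfkrutnf" that produces "hexfvfkrutnfre".

hexfvfkrutnfre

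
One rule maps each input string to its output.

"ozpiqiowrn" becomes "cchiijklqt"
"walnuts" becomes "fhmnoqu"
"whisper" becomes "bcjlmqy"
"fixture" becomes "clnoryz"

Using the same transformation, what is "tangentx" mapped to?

Each output is the input with this applied: shift every letter 6 places backward in the alphabet (wrapping around), then sort the characters into alphabetical order.
On "tangentx": the first step gives "nuhayhnr", and the second then gives "ahhnnruy".

ahhnnruy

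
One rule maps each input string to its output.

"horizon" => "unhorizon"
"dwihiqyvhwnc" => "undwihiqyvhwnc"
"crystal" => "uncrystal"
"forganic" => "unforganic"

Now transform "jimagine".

unjimagine

The transformation: prepend "un".
Doing the same to "jimagine": "unjimagine".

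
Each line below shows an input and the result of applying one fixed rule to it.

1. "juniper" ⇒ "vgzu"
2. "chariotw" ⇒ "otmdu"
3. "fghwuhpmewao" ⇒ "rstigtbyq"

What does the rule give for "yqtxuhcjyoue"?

The rule is to shift every letter 12 places forward in the alphabet (wrapping around), then delete the last 3 characters.
Starting from "yqtxuhcjyoue": after the first operation, "kcfjgtovkagq"; after the second, "kcfjgtovk".

kcfjgtovk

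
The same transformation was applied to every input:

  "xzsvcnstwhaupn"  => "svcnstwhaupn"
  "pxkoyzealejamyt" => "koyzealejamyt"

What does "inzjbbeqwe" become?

zjbbeqwe

What's happening: delete the first 2 characters.
On "inzjbbeqwe" that produces "zjbbeqwe".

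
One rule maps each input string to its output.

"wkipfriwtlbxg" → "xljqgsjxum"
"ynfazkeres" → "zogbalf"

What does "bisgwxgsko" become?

cjthxyh

Each output is the input with this applied: shift every letter 1 place forward in the alphabet (wrapping around), then delete the last 3 characters.
On "bisgwxgsko": the first step gives "cjthxyhtlp", and the second then gives "cjthxyh".
(Check on "wkipfriwtlbxg": → "xljqgsjxumcyh" → "xljqgsjxum" ✓)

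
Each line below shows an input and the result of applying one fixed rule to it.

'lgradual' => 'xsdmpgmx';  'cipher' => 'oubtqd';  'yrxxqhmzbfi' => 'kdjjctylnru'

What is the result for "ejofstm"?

The pattern: shift every letter 12 places forward in the alphabet (wrapping around).
On "ejofstm" that produces "qvarefy".

qvarefy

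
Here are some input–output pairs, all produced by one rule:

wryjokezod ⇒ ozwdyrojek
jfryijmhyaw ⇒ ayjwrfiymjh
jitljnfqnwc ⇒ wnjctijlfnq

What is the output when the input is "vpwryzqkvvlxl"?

The pattern: move the last 3 characters to the front (rotate right by 3), then swap each adjacent pair of characters (1↔2, 3↔4, ...).
Starting from "vpwryzqkvvlxl": after the first operation, "lxlvpwryzqkvv"; after the second, "xlvlwpyrqzvkv".

xlvlwpyrqzvkv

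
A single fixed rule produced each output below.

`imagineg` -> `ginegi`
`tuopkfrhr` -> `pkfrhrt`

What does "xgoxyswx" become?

Looking at the pairs, the operation is to move the first 3 characters to the end (rotate left by 3), then delete the last 2 characters.
Applying both steps to "xgoxyswx": "xyswxxgo", then "xyswxx".
(Check on "tuopkfrhr": → "pkfrhrtuo" → "pkfrhrt" ✓)

xyswxx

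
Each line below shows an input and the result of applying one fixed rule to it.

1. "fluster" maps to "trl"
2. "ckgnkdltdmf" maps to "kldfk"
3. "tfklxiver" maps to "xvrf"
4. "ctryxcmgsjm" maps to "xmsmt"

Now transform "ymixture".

tryi

In each case the input is transformed by: move the first 3 characters to the end (rotate left by 3), then keep every other character starting from the second (positions 2nd, 4th, 6th, ...).
On "ymixture": the first step gives "xtureymi", and the second then gives "tryi".
(Check on "ctryxcmgsjm": → "yxcmgsjmctr" → "xmsmt" ✓)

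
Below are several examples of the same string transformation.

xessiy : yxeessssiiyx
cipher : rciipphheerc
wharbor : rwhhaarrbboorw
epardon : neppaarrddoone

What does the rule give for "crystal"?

The pattern: double every character, then swap the first and last characters.
Working it through for "crystal": intermediate "ccrryyssttaall", final "lcrryyssttaalc".

lcrryyssttaalc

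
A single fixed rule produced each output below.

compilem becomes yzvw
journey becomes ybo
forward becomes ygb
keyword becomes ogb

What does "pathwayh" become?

What's happening: keep every other character starting from the second (positions 2nd, 4th, 6th, ...), then shift every letter 10 places forward in the alphabet (wrapping around).
For "pathwayh", step one produces "ahah"; step two turns that into "krkr".

krkr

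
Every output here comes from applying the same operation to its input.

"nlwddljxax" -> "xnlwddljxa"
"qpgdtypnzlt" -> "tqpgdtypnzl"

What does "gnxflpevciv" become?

vgnxflpevci

In each case the input is transformed by: move the last character to the front.
For "gnxflpevciv" the result is "vgnxflpevci".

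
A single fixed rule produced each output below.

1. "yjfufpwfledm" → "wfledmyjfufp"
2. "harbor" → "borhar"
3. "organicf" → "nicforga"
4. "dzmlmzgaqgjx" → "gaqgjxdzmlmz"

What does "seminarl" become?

narlsemi

The transformation: swap the front and back halves of the string.
For "seminarl" the result is "narlsemi".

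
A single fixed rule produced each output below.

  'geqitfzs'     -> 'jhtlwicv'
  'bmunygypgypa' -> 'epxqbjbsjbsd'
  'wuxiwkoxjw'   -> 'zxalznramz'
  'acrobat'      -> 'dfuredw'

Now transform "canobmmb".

fdqreppe

The pattern: shift every letter 3 places forward in the alphabet (wrapping around).
Applying that to "canobmmb" gives "fdqreppe".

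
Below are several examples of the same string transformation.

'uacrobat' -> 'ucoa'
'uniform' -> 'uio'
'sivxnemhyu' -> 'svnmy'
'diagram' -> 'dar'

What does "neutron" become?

In each case the input is transformed by: move the last character to the front, then keep every other character starting from the second (positions 2nd, 4th, 6th, ...).
"neutron" → "nneutro" → "nur".

nur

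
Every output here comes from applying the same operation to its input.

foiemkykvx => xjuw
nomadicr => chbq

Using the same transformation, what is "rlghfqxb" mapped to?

epwa

In each case the input is transformed by: shift every letter 1 place backward in the alphabet (wrapping around), then keep only the last 4 characters.
"rlghfqxb" → "qkfgepwa" → "epwa".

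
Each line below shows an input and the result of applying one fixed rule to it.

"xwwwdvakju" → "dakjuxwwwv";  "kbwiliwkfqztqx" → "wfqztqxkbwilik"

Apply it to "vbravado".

aadovbrv

The transformation: swap the front and back halves of the string, then swap the first and last characters.
Starting from "vbravado": after the first operation, "vadovbra"; after the second, "aadovbrv".
(Check on "kbwiliwkfqztqx": → "kfqztqxkbwiliw" → "wfqztqxkbwilik" ✓)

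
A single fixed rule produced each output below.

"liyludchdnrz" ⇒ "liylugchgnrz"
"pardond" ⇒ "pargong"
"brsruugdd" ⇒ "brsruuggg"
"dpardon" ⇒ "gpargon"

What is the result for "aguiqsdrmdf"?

aguiqsgrmgf

Looking at the pairs, the operation is to replace every "d" with "g".
So "aguiqsdrmdf" becomes "aguiqsgrmgf".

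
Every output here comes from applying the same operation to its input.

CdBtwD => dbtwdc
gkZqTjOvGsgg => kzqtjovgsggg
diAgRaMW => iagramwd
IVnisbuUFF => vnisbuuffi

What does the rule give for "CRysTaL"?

The transformation: move the first character to the end, then convert every letter to lowercase.
Doing the same to "CRysTaL": "rystalc".
(Check on "gkZqTjOvGsgg": → "kZqTjOvGsggg" → "kzqtjovgsggg" ✓)

rystalc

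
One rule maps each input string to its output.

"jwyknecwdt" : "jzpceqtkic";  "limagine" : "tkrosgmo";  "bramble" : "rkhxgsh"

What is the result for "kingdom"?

Each output is the input with this applied: shift every letter 6 places forward in the alphabet (wrapping around), then move the last 2 characters to the front (rotate right by 2).
Starting from "kingdom": after the first operation, "qotmjus"; after the second, "usqotmj".

usqotmj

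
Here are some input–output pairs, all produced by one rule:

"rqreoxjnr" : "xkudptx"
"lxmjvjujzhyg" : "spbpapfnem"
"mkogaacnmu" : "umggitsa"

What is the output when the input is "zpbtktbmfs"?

hzqzhsly

The rule is to delete the first 2 characters, then shift every letter 6 places forward in the alphabet (wrapping around).
Working it through for "zpbtktbmfs": intermediate "btktbmfs", final "hzqzhsly".
(Check on "rqreoxjnr": → "reoxjnr" → "xkudptx" ✓)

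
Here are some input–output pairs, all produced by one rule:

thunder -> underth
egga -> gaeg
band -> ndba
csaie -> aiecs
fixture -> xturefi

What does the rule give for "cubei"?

Each output is the input with this applied: move the first 2 characters to the end (rotate left by 2).
So "cubei" becomes "beicu".

beicu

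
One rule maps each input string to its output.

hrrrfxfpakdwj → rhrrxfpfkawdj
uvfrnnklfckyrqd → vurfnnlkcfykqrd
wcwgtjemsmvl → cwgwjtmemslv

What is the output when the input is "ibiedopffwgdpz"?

Rule — swap each adjacent pair of characters (1↔2, 3↔4, ...).
Applying that to "ibiedopffwgdpz" gives "bieiodfpwfdgzp".

bieiodfpwfdgzp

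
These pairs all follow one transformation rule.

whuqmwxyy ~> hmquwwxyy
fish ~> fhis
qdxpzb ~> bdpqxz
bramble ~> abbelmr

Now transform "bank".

abkn

Looking at the pairs, the operation is to sort the characters into alphabetical order.
Applying that to "bank" gives "abkn".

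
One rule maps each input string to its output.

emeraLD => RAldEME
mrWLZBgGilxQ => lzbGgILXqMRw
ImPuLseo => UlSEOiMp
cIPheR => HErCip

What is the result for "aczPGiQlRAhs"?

pgIqLraHSACZ

In each case the input is transformed by: flip the case of every letter, then move the first 3 characters to the end (rotate left by 3).
On "aczPGiQlRAhs" that produces "pgIqLraHSACZ".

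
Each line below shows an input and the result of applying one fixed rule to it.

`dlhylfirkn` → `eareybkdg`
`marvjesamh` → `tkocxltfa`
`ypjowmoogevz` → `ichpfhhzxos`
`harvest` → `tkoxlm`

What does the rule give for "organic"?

kztgbv

The pattern: delete the first character, then shift every letter 7 places backward in the alphabet (wrapping around).
Applying both steps to "organic": "rganic", then "kztgbv".
(Check on "marvjesamh": → "arvjesamh" → "tkocxltfa" ✓)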